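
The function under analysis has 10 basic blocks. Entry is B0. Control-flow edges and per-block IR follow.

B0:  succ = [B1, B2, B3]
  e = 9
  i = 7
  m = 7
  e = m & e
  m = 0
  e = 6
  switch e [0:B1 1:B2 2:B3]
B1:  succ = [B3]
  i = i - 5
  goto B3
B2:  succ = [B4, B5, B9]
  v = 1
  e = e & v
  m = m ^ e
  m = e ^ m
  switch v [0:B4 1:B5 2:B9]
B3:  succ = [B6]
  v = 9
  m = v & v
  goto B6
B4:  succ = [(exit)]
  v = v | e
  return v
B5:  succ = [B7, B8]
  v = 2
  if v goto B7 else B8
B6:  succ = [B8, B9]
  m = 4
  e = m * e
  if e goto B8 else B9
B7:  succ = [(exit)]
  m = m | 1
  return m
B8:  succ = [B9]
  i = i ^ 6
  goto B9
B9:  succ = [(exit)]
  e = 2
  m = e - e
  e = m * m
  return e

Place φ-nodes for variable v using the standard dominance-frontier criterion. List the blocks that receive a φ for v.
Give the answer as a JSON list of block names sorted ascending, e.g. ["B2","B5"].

Answer: ["B8", "B9"]

Derivation:
idom tree: B1←B0 B2←B0 B3←B0 B4←B2 B5←B2 B6←B3 B7←B5 B8←B0 B9←B0
Dom at joins:
  B3: preds {B0,B1}: {B0} ∩ {B0,B1} = {B0}; idom=B0
  B8: preds {B5,B6}: {B0,B2,B5} ∩ {B0,B3,B6} = {B0}; idom=B0
  B9: preds {B2,B6,B8}: {B0,B2} ∩ {B0,B3,B6} ∩ {B0,B8} = {B0}; idom=B0

DF derivation:
  join B3 pred B0: · stop@B0
  join B3 pred B1: B1 stop@B0
  join B8 pred B5: B5→B2 stop@B0
  join B8 pred B6: B6→B3 stop@B0
  join B9 pred B2: B2 stop@B0
  join B9 pred B6: B6→B3 stop@B0
  join B9 pred B8: B8 stop@B0
  B0: DF=∅
  B1: DF={B3}
  B2: DF={B8,B9}
  B3: DF={B8,B9}
  B4: DF=∅
  B5: DF={B8}
  B6: DF={B8,B9}
  B7: DF=∅
  B8: DF={B9}
  B9: DF=∅

φ for v: defs {B2,B3,B4,B5}
  DF⁺ = {B8,B9}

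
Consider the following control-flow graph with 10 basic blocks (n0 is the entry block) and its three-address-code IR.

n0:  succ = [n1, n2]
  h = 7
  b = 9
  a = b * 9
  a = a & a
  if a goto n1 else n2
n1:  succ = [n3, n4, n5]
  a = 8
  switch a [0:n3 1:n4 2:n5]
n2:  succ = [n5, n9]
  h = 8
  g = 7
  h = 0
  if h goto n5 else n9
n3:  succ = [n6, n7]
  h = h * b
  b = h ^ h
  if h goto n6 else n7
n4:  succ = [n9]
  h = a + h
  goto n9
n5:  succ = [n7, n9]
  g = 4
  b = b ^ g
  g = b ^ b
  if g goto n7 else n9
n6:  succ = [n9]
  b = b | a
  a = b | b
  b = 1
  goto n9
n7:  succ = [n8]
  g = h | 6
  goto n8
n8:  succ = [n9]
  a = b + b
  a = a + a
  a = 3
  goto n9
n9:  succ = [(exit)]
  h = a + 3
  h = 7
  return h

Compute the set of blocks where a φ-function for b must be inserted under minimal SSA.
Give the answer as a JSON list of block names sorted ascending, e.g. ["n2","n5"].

idom tree: n1←n0 n2←n0 n3←n1 n4←n1 n5←n0 n6←n3 n7←n0 n8←n7 n9←n0
Dom∩ at merges:
  n5: preds {n1,n2}: {n0,n1} ∩ {n0,n2} = {n0}; idom=n0
  n7: preds {n3,n5}: {n0,n1,n3} ∩ {n0,n5} = {n0}; idom=n0
  n9: preds {n2,n4,n5,n6,n8}: {n0,n2} ∩ {n0,n1,n4} ∩ {n0,n5} ∩ {n0,n1,n3,n6} ∩ {n0,n7,n8} = {n0}; idom=n0

DF derivation:
  n5←n1: walk n1 to n0
  n5←n2: walk n2 to n0
  n7←n3: walk n3→n1 to n0
  n7←n5: walk n5 to n0
  n9←n2: walk n2 to n0
  n9←n4: walk n4→n1 to n0
  n9←n5: walk n5 to n0
  n9←n6: walk n6→n3→n1 to n0
  n9←n8: walk n8→n7 to n0
  DF(n0)=∅
  DF(n1)={n5,n7,n9}
  DF(n2)={n5,n9}
  DF(n3)={n7,n9}
  DF(n4)={n9}
  DF(n5)={n7,n9}
  DF(n6)={n9}
  DF(n7)={n9}
  DF(n8)={n9}
  DF(n9)=∅

φ for b: defs {n0,n3,n5,n6}
  DF⁺ = {n7,n9}

Answer: ["n7", "n9"]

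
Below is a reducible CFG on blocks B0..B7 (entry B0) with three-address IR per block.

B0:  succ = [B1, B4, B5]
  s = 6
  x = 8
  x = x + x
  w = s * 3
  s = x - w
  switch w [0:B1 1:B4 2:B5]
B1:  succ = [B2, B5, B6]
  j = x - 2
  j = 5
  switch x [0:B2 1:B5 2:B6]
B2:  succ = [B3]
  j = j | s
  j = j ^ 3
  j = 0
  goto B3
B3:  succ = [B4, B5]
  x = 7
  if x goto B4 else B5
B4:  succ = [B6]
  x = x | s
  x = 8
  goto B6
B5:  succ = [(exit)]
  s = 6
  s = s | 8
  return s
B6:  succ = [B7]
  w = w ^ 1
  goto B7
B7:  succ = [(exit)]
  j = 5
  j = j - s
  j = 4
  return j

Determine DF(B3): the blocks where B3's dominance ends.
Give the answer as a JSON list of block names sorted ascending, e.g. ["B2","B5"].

idom tree: B1←B0 B2←B1 B3←B2 B4←B0 B5←B0 B6←B0 B7←B6
Dom∩ at merges:
  B4: preds {B0,B3}: {B0} ∩ {B0,B1,B2,B3} = {B0}; idom=B0
  B5: preds {B0,B1,B3}: {B0} ∩ {B0,B1} ∩ {B0,B1,B2,B3} = {B0}; idom=B0
  B6: preds {B1,B4}: {B0,B1} ∩ {B0,B4} = {B0}; idom=B0

Frontier:
  join B4 pred B0: · stop@B0
  join B4 pred B3: B3→B2→B1 stop@B0
  join B5 pred B0: · stop@B0
  join B5 pred B1: B1 stop@B0
  join B5 pred B3: B3→B2→B1 stop@B0
  join B6 pred B1: B1 stop@B0
  join B6 pred B4: B4 stop@B0
  B0 → ∅
  B1 → {B4,B5,B6}
  B2 → {B4,B5}
  B3 → {B4,B5}
  B4 → {B6}
  B5 → ∅
  B6 → ∅
  B7 → ∅

DF(B3) = ["B4", "B5"]

Answer: ["B4", "B5"]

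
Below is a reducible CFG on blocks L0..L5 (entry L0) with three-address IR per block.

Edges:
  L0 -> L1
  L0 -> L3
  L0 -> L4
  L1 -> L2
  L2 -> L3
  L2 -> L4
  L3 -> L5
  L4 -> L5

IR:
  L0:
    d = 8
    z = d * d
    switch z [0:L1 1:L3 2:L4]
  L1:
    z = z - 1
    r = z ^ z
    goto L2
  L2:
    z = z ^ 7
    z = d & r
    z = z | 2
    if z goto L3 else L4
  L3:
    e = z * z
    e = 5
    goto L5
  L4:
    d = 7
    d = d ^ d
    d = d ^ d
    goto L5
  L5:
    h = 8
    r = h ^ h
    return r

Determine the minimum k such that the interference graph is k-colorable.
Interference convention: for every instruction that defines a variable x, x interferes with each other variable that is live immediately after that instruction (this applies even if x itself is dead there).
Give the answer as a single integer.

def/use:
  L0: {d,z} / ∅
  L1: {r,z} / {z}
  L2: {z} / {d,r,z}
  L3: {e} / {z}
  L4: {d} / ∅
  L5: {h,r} / ∅

Backward fixpoint:
  L0: in=∅ out={d,z}
  L1: in={d,z} out={d,r,z}
  L2: in={d,r,z} out={z}
  L3: in={z} out=∅
  L4: in=∅ out=∅
  L5: in=∅ out=∅

Interference:
  d↔{r,z}
  e↔∅
  h↔∅
  r↔{d,z}
  z↔{d,r}

Chromatic number:
  {d,r,z} pairwise interfere (3-clique) ⇒ χ ≥ 3
  assign d→R0 e→R0 h→R0 r→R1 z→R2 — no edge inside a register ⇒ χ ≤ 3
  χ = 3

Answer: 3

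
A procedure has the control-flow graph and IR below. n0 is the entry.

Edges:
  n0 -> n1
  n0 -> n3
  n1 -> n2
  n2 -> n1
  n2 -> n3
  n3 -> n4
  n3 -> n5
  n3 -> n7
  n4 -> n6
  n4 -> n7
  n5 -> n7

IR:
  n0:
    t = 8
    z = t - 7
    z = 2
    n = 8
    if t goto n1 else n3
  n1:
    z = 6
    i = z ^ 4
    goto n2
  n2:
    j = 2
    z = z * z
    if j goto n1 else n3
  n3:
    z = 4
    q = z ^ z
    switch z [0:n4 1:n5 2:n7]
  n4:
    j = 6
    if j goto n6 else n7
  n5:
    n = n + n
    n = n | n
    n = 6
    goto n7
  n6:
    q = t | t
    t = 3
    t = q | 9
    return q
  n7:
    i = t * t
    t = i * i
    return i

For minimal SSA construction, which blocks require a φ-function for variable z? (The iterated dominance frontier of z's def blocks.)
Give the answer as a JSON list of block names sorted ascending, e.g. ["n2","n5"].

Answer: ["n1", "n3"]

Working:
idom tree: n1←n0 n2←n1 n3←n0 n4←n3 n5←n3 n6←n4 n7←n3
Dom∩ at merges:
  n1: preds {n0,n2}: {n0} ∩ {n0,n1,n2} = {n0}; idom=n0
  n3: preds {n0,n2}: {n0} ∩ {n0,n1,n2} = {n0}; idom=n0
  n7: preds {n3,n4,n5}: {n0,n3} ∩ {n0,n3,n4} ∩ {n0,n3,n5} = {n0,n3}; idom=n3

DF walk-up:
  join n1 pred n0: · stop@n0
  join n1 pred n2: n2→n1 stop@n0
  join n3 pred n0: · stop@n0
  join n3 pred n2: n2→n1 stop@n0
  join n7 pred n3: · stop@n3
  join n7 pred n4: n4 stop@n3
  join n7 pred n5: n5 stop@n3
  DF(n0)=∅
  DF(n1)={n1,n3}
  DF(n2)={n1,n3}
  DF(n3)=∅
  DF(n4)={n7}
  DF(n5)={n7}
  DF(n6)=∅
  DF(n7)=∅

φ for z: defs {n0,n1,n2,n3}
  DF⁺ = {n1,n3}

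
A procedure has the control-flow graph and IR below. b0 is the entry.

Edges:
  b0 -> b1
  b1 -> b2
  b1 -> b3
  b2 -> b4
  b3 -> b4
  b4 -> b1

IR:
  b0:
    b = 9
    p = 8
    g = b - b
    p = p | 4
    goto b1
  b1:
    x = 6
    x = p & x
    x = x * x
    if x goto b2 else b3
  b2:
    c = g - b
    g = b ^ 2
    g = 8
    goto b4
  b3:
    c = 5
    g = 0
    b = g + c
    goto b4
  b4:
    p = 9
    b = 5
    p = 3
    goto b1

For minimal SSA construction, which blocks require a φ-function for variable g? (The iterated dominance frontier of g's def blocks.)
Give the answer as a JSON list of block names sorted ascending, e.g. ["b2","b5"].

idom tree: b1←b0 b2←b1 b3←b1 b4←b1
Join-block Dom:
  b1: preds {b0,b4}: {b0} ∩ {b0,b1,b4} = {b0}; idom=b0
  b4: preds {b2,b3}: {b0,b1,b2} ∩ {b0,b1,b3} = {b0,b1}; idom=b1

DF derivation:
  join b1 pred b0: · stop@b0
  join b1 pred b4: b4→b1 stop@b0
  join b4 pred b2: b2 stop@b1
  join b4 pred b3: b3 stop@b1
  b0: DF=∅
  b1: DF={b1}
  b2: DF={b4}
  b3: DF={b4}
  b4: DF={b1}

φ for g: defs {b0,b2,b3}
  DF⁺ = {b1,b4}

Answer: ["b1", "b4"]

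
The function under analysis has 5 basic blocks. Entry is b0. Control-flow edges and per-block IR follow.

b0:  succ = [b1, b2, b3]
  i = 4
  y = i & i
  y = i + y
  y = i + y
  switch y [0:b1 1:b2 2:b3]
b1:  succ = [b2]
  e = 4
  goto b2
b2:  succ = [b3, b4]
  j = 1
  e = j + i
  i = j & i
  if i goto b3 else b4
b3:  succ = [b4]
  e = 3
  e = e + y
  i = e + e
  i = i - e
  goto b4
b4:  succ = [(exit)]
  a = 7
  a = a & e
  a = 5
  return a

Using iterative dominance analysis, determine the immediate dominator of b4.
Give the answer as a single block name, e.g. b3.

idom tree: b1←b0 b2←b0 b3←b0 b4←b0
Join-block Dom:
  b2: preds {b0,b1}: {b0} ∩ {b0,b1} = {b0}; idom=b0
  b3: preds {b0,b2}: {b0} ∩ {b0,b2} = {b0}; idom=b0
  b4: preds {b2,b3}: {b0,b2} ∩ {b0,b3} = {b0}; idom=b0

idom(b4) = b0

Answer: b0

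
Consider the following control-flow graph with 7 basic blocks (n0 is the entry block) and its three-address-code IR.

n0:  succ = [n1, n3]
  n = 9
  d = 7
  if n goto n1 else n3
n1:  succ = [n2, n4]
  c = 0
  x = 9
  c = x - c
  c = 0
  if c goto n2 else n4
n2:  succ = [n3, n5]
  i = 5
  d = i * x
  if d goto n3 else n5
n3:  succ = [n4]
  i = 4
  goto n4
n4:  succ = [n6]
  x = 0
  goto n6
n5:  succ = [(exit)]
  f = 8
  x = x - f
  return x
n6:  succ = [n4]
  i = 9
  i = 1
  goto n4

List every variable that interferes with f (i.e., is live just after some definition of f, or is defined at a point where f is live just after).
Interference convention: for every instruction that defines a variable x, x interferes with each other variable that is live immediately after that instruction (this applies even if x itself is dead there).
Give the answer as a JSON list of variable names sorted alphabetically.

Block summaries:
  n0 def {d,n} use ∅
  n1 def {c,x} use ∅
  n2 def {d,i} use {x}
  n3 def {i} use ∅
  n4 def {x} use ∅
  n5 def {f,x} use {x}
  n6 def {i} use ∅

Liveness:
  n0: in=∅ out=∅
  n1: in=∅ out={x}
  n2: in={x} out={x}
  n3: in=∅ out=∅
  n4: in=∅ out=∅
  n5: in={x} out=∅
  n6: in=∅ out=∅

Interfere edges:
  c↔{x}
  d↔{n,x}
  f↔{x}
  i↔{x}
  n↔{d}
  x↔{c,d,f,i}

N(f) = ["x"]

Answer: ["x"]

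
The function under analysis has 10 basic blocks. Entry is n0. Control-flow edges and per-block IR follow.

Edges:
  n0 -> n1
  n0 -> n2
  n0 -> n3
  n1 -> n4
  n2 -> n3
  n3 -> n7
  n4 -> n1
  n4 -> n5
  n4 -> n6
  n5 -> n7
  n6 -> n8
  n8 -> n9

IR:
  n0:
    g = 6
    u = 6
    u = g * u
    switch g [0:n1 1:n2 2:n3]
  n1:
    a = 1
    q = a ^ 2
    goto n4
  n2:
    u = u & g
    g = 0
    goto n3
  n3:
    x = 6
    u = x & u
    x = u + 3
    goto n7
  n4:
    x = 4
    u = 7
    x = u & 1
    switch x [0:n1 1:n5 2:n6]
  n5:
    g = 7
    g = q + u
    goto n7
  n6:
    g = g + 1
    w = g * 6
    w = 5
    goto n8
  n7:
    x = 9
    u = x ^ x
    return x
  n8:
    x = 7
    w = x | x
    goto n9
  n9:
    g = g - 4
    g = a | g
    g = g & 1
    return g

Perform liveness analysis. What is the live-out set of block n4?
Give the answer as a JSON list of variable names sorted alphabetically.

Answer: ["a", "g", "q", "u"]

Derivation:
def/use:
  n0: {g,u} / ∅
  n1: {a,q} / ∅
  n2: {g,u} / {g,u}
  n3: {u,x} / {u}
  n4: {u,x} / ∅
  n5: {g} / {q,u}
  n6: {g,w} / {g}
  n7: {u,x} / ∅
  n8: {w,x} / ∅
  n9: {g} / {a,g}

Liveness:
  live n0: ∅→{g,u}
  live n1: {g}→{a,g,q}
  live n2: {g,u}→{u}
  live n3: {u}→∅
  live n4: {a,g,q}→{a,g,q,u}
  live n5: {q,u}→∅
  live n6: {a,g}→{a,g}
  live n7: ∅→∅
  live n8: {a,g}→{a,g}
  live n9: {a,g}→∅

live-out(n4) = ["a", "g", "q", "u"]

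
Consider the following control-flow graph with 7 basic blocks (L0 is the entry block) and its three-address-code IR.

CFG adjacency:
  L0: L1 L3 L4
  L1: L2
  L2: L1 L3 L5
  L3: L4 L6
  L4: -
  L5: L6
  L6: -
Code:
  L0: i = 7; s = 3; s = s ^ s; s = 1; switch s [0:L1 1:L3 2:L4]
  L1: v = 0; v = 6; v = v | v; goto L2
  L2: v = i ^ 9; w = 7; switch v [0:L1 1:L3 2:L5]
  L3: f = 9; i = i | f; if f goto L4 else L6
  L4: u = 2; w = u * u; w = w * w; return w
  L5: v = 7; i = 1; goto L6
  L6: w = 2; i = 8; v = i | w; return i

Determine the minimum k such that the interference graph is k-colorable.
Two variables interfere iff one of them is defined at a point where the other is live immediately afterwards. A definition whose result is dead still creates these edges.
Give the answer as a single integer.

def/use:
  L0: {i,s} / ∅
  L1: {v} / ∅
  L2: {v,w} / {i}
  L3: {f,i} / {i}
  L4: {u,w} / ∅
  L5: {i,v} / ∅
  L6: {i,v,w} / ∅

Live sets:
  L0: in=∅ out={i}
  L1: in={i} out={i}
  L2: in={i} out={i}
  L3: in={i} out=∅
  L4: in=∅ out=∅
  L5: in=∅ out=∅
  L6: in=∅ out=∅

Interference:
  f — {i}
  i — {f,s,v,w}
  s — {i}
  u — ∅
  v — {i,w}
  w — {i,v}

Chromatic number:
  clique {i,v,w} ⇒ need ≥ 3
  assign f→r1 i→r0 s→r1 u→r0 v→r1 w→r2 — no edge inside a register ⇒ χ ≤ 3
  χ = 3

Answer: 3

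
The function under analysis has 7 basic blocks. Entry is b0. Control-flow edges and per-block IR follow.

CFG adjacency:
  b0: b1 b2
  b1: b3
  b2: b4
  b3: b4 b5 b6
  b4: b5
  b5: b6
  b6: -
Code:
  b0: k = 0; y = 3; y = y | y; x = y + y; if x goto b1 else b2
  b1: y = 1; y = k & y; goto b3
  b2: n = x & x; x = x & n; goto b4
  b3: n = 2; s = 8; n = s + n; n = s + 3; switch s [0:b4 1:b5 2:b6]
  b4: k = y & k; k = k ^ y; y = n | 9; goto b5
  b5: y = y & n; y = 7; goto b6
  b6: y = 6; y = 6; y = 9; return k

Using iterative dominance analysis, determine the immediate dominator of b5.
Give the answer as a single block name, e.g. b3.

Answer: b0

Derivation:
idom tree: b1←b0 b2←b0 b3←b1 b4←b0 b5←b0 b6←b0
Dom∩ at merges:
  b4: preds {b2,b3}: {b0,b2} ∩ {b0,b1,b3} = {b0}; idom=b0
  b5: preds {b3,b4}: {b0,b1,b3} ∩ {b0,b4} = {b0}; idom=b0
  b6: preds {b3,b5}: {b0,b1,b3} ∩ {b0,b5} = {b0}; idom=b0

idom(b5) = b0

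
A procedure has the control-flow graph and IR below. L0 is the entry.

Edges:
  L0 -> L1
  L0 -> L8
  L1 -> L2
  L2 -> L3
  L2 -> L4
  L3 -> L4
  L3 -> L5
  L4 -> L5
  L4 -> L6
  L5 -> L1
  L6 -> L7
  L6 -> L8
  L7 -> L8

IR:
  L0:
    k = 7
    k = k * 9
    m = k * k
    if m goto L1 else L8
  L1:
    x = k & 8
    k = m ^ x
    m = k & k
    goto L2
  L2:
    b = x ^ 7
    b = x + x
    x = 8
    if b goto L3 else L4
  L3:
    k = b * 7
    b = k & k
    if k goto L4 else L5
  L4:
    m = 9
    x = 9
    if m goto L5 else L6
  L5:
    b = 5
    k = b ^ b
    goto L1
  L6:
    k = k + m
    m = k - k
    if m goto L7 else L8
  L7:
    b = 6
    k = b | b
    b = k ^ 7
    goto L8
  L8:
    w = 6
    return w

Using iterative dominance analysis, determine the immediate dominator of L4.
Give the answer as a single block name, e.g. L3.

idom tree: L1←L0 L2←L1 L3←L2 L4←L2 L5←L2 L6←L4 L7←L6 L8←L0
Dom∩ at merges:
  L1: preds {L0,L5}: {L0} ∩ {L0,L1,L2,L5} = {L0}; idom=L0
  L4: preds {L2,L3}: {L0,L1,L2} ∩ {L0,L1,L2,L3} = {L0,L1,L2}; idom=L2
  L5: preds {L3,L4}: {L0,L1,L2,L3} ∩ {L0,L1,L2,L4} = {L0,L1,L2}; idom=L2
  L8: preds {L0,L6,L7}: {L0} ∩ {L0,L1,L2,L4,L6} ∩ {L0,L1,L2,L4,L6,L7} = {L0}; idom=L0

idom(L4) = L2

Answer: L2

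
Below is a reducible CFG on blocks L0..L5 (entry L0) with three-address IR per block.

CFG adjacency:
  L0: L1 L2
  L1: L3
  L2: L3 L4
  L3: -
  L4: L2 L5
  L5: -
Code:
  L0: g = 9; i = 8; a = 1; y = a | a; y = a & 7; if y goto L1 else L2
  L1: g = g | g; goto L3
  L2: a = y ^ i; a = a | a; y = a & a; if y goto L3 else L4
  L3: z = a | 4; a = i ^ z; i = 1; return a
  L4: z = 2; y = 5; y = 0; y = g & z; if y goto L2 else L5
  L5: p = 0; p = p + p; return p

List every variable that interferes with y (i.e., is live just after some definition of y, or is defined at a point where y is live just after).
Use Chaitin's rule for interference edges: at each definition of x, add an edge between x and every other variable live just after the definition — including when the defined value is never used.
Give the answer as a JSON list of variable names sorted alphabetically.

Answer: ["a", "g", "i", "z"]

Working:
def/use:
  L0: {a,g,i,y} / ∅
  L1: {g} / {g}
  L2: {a,y} / {i,y}
  L3: {a,i,z} / {a,i}
  L4: {y,z} / {g}
  L5: {p} / ∅

Liveness:
  L0 li=∅ lo={a,g,i,y}
  L1 li={a,g,i} lo={a,i}
  L2 li={g,i,y} lo={a,g,i}
  L3 li={a,i} lo=∅
  L4 li={g,i} lo={g,i,y}
  L5 li=∅ lo=∅

Interfere edges:
  a — {g,i,y}
  g — {a,i,y,z}
  i — {a,g,y,z}
  p — ∅
  y — {a,g,i,z}
  z — {g,i,y}

N(y) = ["a", "g", "i", "z"]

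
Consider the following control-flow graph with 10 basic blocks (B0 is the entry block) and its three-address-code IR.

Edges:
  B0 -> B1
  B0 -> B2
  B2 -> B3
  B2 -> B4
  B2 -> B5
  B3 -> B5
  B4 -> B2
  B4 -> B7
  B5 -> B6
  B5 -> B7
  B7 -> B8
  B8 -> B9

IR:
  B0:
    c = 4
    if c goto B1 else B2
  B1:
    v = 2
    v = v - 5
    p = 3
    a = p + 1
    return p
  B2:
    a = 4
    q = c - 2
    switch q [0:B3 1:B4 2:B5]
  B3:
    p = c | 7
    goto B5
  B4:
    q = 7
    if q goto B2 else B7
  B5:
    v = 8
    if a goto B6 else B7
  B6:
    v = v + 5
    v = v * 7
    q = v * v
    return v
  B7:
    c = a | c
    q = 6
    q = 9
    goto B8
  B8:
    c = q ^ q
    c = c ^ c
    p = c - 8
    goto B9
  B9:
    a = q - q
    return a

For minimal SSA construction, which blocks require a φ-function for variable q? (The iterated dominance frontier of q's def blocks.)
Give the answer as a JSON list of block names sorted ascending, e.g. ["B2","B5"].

Answer: ["B2", "B7"]

Derivation:
idom tree: B1←B0 B2←B0 B3←B2 B4←B2 B5←B2 B6←B5 B7←B2 B8←B7 B9←B8
Dom∩ at merges:
  B2: preds {B0,B4}: {B0} ∩ {B0,B2,B4} = {B0}; idom=B0
  B5: preds {B2,B3}: {B0,B2} ∩ {B0,B2,B3} = {B0,B2}; idom=B2
  B7: preds {B4,B5}: {B0,B2,B4} ∩ {B0,B2,B5} = {B0,B2}; idom=B2

DF walk-up:
  B2←B0: walk · to B0
  B2←B4: walk B4→B2 to B0
  B5←B2: walk · to B2
  B5←B3: walk B3 to B2
  B7←B4: walk B4 to B2
  B7←B5: walk B5 to B2
  DF(B0)=∅
  DF(B1)=∅
  DF(B2)={B2}
  DF(B3)={B5}
  DF(B4)={B2,B7}
  DF(B5)={B7}
  DF(B6)=∅
  DF(B7)=∅
  DF(B8)=∅
  DF(B9)=∅

φ for q: defs {B2,B4,B6,B7}
  DF⁺ = {B2,B7}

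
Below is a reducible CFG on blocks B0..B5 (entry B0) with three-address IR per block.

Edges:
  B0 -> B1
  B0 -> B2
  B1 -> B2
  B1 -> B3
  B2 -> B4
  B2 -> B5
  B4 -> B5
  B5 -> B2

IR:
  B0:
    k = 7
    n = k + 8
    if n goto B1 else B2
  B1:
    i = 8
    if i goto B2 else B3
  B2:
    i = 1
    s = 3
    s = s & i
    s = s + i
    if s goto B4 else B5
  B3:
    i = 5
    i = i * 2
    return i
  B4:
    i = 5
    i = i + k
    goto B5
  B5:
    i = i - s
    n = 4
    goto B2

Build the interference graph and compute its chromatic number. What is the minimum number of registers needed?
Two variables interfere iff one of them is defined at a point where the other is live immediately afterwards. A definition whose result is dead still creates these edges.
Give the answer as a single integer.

Answer: 3

Analysis:
def/use:
  B0: def={k,n} ue=∅
  B1: def={i} ue=∅
  B2: def={i,s} ue=∅
  B3: def={i} ue=∅
  B4: def={i} ue={k}
  B5: def={i,n} ue={i,s}

Liveness:
  live B0: ∅→{k}
  live B1: {k}→{k}
  live B2: {k}→{i,k,s}
  live B3: ∅→∅
  live B4: {k,s}→{i,k,s}
  live B5: {i,k,s}→{k}

Interfere edges:
  i — {k,s}
  k — {i,n,s}
  n — {k}
  s — {i,k}

Registers:
  lower bound: {i,k,s} mutually conflict ⇒ χ ≥ 3
  3-colouring: R0={k}  R1={i,n}  R2={s}
  χ = 3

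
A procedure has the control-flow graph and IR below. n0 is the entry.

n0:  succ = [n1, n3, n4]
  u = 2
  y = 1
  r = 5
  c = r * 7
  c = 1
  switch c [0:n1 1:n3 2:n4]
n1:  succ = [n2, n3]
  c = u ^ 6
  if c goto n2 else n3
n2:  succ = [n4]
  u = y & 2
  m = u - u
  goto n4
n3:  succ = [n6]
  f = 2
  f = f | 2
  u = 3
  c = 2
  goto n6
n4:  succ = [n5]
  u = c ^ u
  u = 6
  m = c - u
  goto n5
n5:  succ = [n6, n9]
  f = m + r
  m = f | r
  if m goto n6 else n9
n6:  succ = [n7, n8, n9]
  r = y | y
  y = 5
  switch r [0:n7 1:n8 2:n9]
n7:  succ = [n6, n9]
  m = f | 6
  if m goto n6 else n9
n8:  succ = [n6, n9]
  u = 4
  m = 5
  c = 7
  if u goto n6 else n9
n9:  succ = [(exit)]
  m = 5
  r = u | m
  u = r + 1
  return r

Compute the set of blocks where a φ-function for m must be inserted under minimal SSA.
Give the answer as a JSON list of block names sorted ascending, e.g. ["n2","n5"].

Answer: ["n4", "n6", "n9"]

Analysis:
idom tree: n1←n0 n2←n1 n3←n0 n4←n0 n5←n4 n6←n0 n7←n6 n8←n6 n9←n0
Dom∩ at merges:
  n3: preds {n0,n1}: {n0} ∩ {n0,n1} = {n0}; idom=n0
  n4: preds {n0,n2}: {n0} ∩ {n0,n1,n2} = {n0}; idom=n0
  n6: preds {n3,n5,n7,n8}: {n0,n3} ∩ {n0,n4,n5} ∩ {n0,n6,n7} ∩ {n0,n6,n8} = {n0}; idom=n0
  n9: preds {n5,n6,n7,n8}: {n0,n4,n5} ∩ {n0,n6} ∩ {n0,n6,n7} ∩ {n0,n6,n8} = {n0}; idom=n0

DF derivation:
  join n3 pred n0: · stop@n0
  join n3 pred n1: n1 stop@n0
  join n4 pred n0: · stop@n0
  join n4 pred n2: n2→n1 stop@n0
  join n6 pred n3: n3 stop@n0
  join n6 pred n5: n5→n4 stop@n0
  join n6 pred n7: n7→n6 stop@n0
  join n6 pred n8: n8→n6 stop@n0
  join n9 pred n5: n5→n4 stop@n0
  join n9 pred n6: n6 stop@n0
  join n9 pred n7: n7→n6 stop@n0
  join n9 pred n8: n8→n6 stop@n0
  DF(n0)=∅
  DF(n1)={n3,n4}
  DF(n2)={n4}
  DF(n3)={n6}
  DF(n4)={n6,n9}
  DF(n5)={n6,n9}
  DF(n6)={n6,n9}
  DF(n7)={n6,n9}
  DF(n8)={n6,n9}
  DF(n9)=∅

φ for m: defs {n2,n4,n5,n7,n8,n9}
  DF⁺ = {n4,n6,n9}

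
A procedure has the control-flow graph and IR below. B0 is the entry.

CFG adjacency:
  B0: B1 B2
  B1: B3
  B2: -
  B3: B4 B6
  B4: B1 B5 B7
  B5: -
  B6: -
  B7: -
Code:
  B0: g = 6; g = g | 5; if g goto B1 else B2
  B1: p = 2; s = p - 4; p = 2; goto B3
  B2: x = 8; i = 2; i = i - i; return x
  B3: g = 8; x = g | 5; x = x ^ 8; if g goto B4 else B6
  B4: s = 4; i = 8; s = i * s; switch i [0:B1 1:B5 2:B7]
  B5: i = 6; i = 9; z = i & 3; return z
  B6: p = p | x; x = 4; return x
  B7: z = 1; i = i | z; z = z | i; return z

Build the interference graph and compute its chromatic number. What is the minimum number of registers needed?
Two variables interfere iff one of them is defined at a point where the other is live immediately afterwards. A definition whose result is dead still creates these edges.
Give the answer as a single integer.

Answer: 3

Working:
def/use:
  B0: def={g} ue=∅
  B1: def={p,s} ue=∅
  B2: def={i,x} ue=∅
  B3: def={g,x} ue=∅
  B4: def={i,s} ue=∅
  B5: def={i,z} ue=∅
  B6: def={p,x} ue={p,x}
  B7: def={i,z} ue={i}

Liveness:
  B0: in=∅ out=∅
  B1: in=∅ out={p}
  B2: in=∅ out=∅
  B3: in={p} out={p,x}
  B4: in=∅ out={i}
  B5: in=∅ out=∅
  B6: in={p,x} out=∅
  B7: in={i} out=∅

Interference:
  g↔{p,x}
  i↔{s,x,z}
  p↔{g,x}
  s↔{i}
  x↔{g,i,p}
  z↔{i}

Registers:
  {g,p,x} pairwise interfere (3-clique) ⇒ χ ≥ 3
  3-colouring: c0={g,i}  c1={s,x,z}  c2={p}
  χ = 3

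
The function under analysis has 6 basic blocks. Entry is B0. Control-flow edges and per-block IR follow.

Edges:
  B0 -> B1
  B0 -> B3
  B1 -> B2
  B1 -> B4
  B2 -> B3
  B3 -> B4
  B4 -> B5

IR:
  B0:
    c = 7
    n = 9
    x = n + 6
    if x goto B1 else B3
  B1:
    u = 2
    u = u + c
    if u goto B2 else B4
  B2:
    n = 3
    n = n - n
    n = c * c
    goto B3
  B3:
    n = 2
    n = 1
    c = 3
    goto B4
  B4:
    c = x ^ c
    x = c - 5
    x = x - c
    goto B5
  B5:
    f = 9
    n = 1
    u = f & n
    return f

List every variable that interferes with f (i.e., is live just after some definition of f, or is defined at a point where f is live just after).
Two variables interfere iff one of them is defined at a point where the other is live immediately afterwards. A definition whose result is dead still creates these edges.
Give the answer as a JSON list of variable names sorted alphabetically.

Answer: ["n", "u"]

Derivation:
def/use:
  B0 def {c,n,x} use ∅
  B1 def {u} use {c}
  B2 def {n} use {c}
  B3 def {c,n} use ∅
  B4 def {c,x} use {c,x}
  B5 def {f,n,u} use ∅

Backward fixpoint:
  live B0: ∅→{c,x}
  live B1: {c,x}→{c,x}
  live B2: {c,x}→{x}
  live B3: {x}→{c,x}
  live B4: {c,x}→∅
  live B5: ∅→∅

Conflict graph:
  c — {n,u,x}
  f — {n,u}
  n — {c,f,x}
  u — {c,f,x}
  x — {c,n,u}

N(f) = ["n", "u"]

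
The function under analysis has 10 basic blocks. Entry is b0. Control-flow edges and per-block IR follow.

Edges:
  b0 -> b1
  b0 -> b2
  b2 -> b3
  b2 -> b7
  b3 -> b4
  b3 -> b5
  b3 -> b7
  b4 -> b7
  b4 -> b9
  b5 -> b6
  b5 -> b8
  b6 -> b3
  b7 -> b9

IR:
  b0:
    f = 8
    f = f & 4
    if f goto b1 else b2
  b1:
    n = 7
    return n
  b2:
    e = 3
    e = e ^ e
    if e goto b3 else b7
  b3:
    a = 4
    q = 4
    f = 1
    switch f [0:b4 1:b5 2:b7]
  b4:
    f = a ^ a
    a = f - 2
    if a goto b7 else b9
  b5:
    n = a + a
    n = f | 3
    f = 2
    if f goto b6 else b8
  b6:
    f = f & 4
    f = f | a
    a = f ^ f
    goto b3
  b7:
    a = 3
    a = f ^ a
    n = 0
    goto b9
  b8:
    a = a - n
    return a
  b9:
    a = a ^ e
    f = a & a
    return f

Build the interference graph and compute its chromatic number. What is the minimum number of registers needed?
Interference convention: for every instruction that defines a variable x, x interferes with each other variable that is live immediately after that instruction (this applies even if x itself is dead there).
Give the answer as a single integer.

Answer: 4

Working:
Block summaries:
  b0: {f} / ∅
  b1: {n} / ∅
  b2: {e} / ∅
  b3: {a,f,q} / ∅
  b4: {a,f} / {a}
  b5: {f,n} / {a,f}
  b6: {a,f} / {a,f}
  b7: {a,n} / {f}
  b8: {a} / {a,n}
  b9: {a,f} / {a,e}

Liveness:
  live b0: ∅→{f}
  live b1: ∅→∅
  live b2: {f}→{e,f}
  live b3: {e}→{a,e,f}
  live b4: {a,e}→{a,e,f}
  live b5: {a,e,f}→{a,e,f,n}
  live b6: {a,e,f}→{e}
  live b7: {e,f}→{a,e}
  live b8: {a,n}→∅
  live b9: {a,e}→∅

Interference:
  a — {e,f,n,q}
  e — {a,f,n,q}
  f — {a,e,n}
  n — {a,e,f}
  q — {a,e}

Registers:
  clique {a,e,f,n} ⇒ need ≥ 4
  assign a→c0 e→c1 f→c2 n→c3 q→c2 — no edge inside a register ⇒ χ ≤ 4
  χ = 4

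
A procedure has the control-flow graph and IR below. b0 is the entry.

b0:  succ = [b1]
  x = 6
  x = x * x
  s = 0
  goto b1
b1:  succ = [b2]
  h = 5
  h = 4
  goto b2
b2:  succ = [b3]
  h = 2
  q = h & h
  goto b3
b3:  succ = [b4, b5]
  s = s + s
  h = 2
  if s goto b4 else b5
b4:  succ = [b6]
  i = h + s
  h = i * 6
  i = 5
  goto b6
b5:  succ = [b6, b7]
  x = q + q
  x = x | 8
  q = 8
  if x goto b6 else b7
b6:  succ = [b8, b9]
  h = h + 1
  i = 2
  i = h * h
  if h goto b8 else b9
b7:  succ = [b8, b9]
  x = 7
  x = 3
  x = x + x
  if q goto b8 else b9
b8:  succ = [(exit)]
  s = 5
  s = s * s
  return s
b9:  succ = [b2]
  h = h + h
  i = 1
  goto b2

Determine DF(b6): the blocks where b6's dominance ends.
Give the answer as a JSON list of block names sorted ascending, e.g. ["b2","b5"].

Answer: ["b8", "b9"]

Derivation:
idom tree: b1←b0 b2←b1 b3←b2 b4←b3 b5←b3 b6←b3 b7←b5 b8←b3 b9←b3
Dom at joins:
  b2: preds {b1,b9}: {b0,b1} ∩ {b0,b1,b2,b3,b9} = {b0,b1}; idom=b1
  b6: preds {b4,b5}: {b0,b1,b2,b3,b4} ∩ {b0,b1,b2,b3,b5} = {b0,b1,b2,b3}; idom=b3
  b8: preds {b6,b7}: {b0,b1,b2,b3,b6} ∩ {b0,b1,b2,b3,b5,b7} = {b0,b1,b2,b3}; idom=b3
  b9: preds {b6,b7}: {b0,b1,b2,b3,b6} ∩ {b0,b1,b2,b3,b5,b7} = {b0,b1,b2,b3}; idom=b3

DF walk-up:
  join b2 pred b1: · stop@b1
  join b2 pred b9: b9→b3→b2 stop@b1
  join b6 pred b4: b4 stop@b3
  join b6 pred b5: b5 stop@b3
  join b8 pred b6: b6 stop@b3
  join b8 pred b7: b7→b5 stop@b3
  join b9 pred b6: b6 stop@b3
  join b9 pred b7: b7→b5 stop@b3
  b0: DF=∅
  b1: DF=∅
  b2: DF={b2}
  b3: DF={b2}
  b4: DF={b6}
  b5: DF={b6,b8,b9}
  b6: DF={b8,b9}
  b7: DF={b8,b9}
  b8: DF=∅
  b9: DF={b2}

DF(b6) = ["b8", "b9"]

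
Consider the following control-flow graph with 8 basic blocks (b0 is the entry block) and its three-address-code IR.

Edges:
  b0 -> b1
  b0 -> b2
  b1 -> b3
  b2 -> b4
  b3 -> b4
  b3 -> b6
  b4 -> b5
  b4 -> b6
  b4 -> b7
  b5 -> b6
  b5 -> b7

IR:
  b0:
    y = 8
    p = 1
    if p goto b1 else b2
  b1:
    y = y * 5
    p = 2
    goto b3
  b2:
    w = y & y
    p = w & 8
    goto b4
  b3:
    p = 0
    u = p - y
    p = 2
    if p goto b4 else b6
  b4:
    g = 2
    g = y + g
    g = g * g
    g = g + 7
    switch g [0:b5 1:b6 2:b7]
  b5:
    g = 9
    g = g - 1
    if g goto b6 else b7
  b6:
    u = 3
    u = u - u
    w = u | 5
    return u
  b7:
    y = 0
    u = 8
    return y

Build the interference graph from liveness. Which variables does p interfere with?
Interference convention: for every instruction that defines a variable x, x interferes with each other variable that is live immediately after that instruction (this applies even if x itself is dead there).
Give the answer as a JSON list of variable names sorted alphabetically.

Answer: ["y"]

Working:
def/use:
  b0: {p,y} / ∅
  b1: {p,y} / {y}
  b2: {p,w} / {y}
  b3: {p,u} / {y}
  b4: {g} / {y}
  b5: {g} / ∅
  b6: {u,w} / ∅
  b7: {u,y} / ∅

Live sets:
  live b0: ∅→{y}
  live b1: {y}→{y}
  live b2: {y}→{y}
  live b3: {y}→{y}
  live b4: {y}→∅
  live b5: ∅→∅
  live b6: ∅→∅
  live b7: ∅→∅

Interfere edges:
  g↔{y}
  p↔{y}
  u↔{w,y}
  w↔{u,y}
  y↔{g,p,u,w}

N(p) = ["y"]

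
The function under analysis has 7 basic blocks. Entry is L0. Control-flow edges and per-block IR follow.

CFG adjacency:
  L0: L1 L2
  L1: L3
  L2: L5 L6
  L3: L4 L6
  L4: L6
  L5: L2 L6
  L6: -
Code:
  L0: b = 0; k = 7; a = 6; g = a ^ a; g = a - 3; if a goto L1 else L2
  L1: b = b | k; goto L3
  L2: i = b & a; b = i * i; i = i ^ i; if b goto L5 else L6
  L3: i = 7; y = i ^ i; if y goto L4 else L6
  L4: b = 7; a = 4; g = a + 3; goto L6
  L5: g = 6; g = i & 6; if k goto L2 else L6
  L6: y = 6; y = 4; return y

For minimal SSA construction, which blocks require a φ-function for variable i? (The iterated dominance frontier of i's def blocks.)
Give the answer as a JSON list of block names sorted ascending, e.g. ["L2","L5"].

Answer: ["L2", "L6"]

Analysis:
idom tree: L1←L0 L2←L0 L3←L1 L4←L3 L5←L2 L6←L0
Dom∩ at merges:
  L2: preds {L0,L5}: {L0} ∩ {L0,L2,L5} = {L0}; idom=L0
  L6: preds {L2,L3,L4,L5}: {L0,L2} ∩ {L0,L1,L3} ∩ {L0,L1,L3,L4} ∩ {L0,L2,L5} = {L0}; idom=L0

DF walk-up:
  join L2 pred L0: · stop@L0
  join L2 pred L5: L5→L2 stop@L0
  join L6 pred L2: L2 stop@L0
  join L6 pred L3: L3→L1 stop@L0
  join L6 pred L4: L4→L3→L1 stop@L0
  join L6 pred L5: L5→L2 stop@L0
  L0 → ∅
  L1 → {L6}
  L2 → {L2,L6}
  L3 → {L6}
  L4 → {L6}
  L5 → {L2,L6}
  L6 → ∅

φ for i: defs {L2,L3}
  DF⁺ = {L2,L6}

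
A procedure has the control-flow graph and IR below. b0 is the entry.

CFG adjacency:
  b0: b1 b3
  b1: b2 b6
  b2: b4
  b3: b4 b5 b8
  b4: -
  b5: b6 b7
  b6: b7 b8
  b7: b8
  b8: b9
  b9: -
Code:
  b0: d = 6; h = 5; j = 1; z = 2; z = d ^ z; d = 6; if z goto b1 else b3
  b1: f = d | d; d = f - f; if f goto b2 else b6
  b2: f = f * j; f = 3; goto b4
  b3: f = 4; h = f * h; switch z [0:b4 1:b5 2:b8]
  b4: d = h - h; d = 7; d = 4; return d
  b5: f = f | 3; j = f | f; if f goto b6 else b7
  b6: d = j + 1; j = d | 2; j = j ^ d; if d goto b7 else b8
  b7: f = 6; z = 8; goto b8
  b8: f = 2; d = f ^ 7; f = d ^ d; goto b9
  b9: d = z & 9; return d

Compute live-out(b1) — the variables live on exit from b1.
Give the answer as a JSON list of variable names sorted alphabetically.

Block summaries:
  b0: def={d,h,j,z} ue=∅
  b1: def={d,f} ue={d}
  b2: def={f} ue={f,j}
  b3: def={f,h} ue={h,z}
  b4: def={d} ue={h}
  b5: def={f,j} ue={f}
  b6: def={d,j} ue={j}
  b7: def={f,z} ue=∅
  b8: def={d,f} ue=∅
  b9: def={d} ue={z}

Backward fixpoint:
  b0 li=∅ lo={d,h,j,z}
  b1 li={d,h,j,z} lo={f,h,j,z}
  b2 li={f,h,j} lo={h}
  b3 li={h,z} lo={f,h,z}
  b4 li={h} lo=∅
  b5 li={f,z} lo={j,z}
  b6 li={j,z} lo={z}
  b7 li=∅ lo={z}
  b8 li={z} lo={z}
  b9 li={z} lo=∅

live-out(b1) = ["f", "h", "j", "z"]

Answer: ["f", "h", "j", "z"]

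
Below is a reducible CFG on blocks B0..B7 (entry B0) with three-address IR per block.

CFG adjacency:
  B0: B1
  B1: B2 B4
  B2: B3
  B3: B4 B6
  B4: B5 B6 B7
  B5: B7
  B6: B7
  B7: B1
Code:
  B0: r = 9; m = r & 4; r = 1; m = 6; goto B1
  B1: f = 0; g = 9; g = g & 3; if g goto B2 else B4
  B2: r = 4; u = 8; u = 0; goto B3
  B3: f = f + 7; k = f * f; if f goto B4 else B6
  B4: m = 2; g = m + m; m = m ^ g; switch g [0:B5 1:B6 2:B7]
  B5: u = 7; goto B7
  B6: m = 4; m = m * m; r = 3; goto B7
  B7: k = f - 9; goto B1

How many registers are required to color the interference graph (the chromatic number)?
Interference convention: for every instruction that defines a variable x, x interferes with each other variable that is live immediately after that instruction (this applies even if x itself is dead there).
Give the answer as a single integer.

Answer: 3

Derivation:
Per-block:
  B0: def={m,r} ue=∅
  B1: def={f,g} ue=∅
  B2: def={r,u} ue=∅
  B3: def={f,k} ue={f}
  B4: def={g,m} ue=∅
  B5: def={u} ue=∅
  B6: def={m,r} ue=∅
  B7: def={k} ue={f}

Backward fixpoint:
  B0 li=∅ lo=∅
  B1 li=∅ lo={f}
  B2 li={f} lo={f}
  B3 li={f} lo={f}
  B4 li={f} lo={f}
  B5 li={f} lo={f}
  B6 li={f} lo={f}
  B7 li={f} lo=∅

Conflict graph:
  f: {g,k,m,r,u}
  g: {f,m}
  k: {f}
  m: {f,g}
  r: {f}
  u: {f}

Chromatic number:
  lower bound: {f,g,m} mutually conflict ⇒ χ ≥ 3
  3-colouring: R0={f}  R1={g,k,r,u}  R2={m}
  χ = 3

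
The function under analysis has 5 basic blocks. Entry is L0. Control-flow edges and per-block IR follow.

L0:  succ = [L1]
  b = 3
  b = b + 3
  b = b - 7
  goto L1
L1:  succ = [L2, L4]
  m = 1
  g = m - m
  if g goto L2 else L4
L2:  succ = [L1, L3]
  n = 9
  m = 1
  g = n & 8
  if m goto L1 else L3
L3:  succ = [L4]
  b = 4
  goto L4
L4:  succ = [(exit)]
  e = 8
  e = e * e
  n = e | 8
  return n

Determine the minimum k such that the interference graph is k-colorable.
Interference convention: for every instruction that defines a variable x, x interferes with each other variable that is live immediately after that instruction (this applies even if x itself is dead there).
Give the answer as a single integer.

Block summaries:
  L0: def={b} ue=∅
  L1: def={g,m} ue=∅
  L2: def={g,m,n} ue=∅
  L3: def={b} ue=∅
  L4: def={e,n} ue=∅

Backward fixpoint:
  live L0: ∅→∅
  live L1: ∅→∅
  live L2: ∅→∅
  live L3: ∅→∅
  live L4: ∅→∅

Interference:
  b — ∅
  e — ∅
  g — {m}
  m — {g,n}
  n — {m}

Chromatic number:
  {g,m} pairwise interfere (2-clique) ⇒ χ ≥ 2
  2-colouring: r0={b,e,m}  r1={g,n}
  χ = 2

Answer: 2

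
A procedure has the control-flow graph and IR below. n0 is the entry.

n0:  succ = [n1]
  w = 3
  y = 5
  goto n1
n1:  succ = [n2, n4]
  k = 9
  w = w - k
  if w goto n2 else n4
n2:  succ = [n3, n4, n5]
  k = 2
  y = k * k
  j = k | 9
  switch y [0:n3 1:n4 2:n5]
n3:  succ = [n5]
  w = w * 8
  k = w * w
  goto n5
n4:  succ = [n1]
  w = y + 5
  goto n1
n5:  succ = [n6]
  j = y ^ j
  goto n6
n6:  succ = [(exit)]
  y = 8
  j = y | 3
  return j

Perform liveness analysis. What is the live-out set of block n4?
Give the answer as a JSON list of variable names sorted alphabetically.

Block summaries:
  n0: def={w,y} ue=∅
  n1: def={k,w} ue={w}
  n2: def={j,k,y} ue=∅
  n3: def={k,w} ue={w}
  n4: def={w} ue={y}
  n5: def={j} ue={j,y}
  n6: def={j,y} ue=∅

Backward fixpoint:
  n0: in=∅ out={w,y}
  n1: in={w,y} out={w,y}
  n2: in={w} out={j,w,y}
  n3: in={j,w,y} out={j,y}
  n4: in={y} out={w,y}
  n5: in={j,y} out=∅
  n6: in=∅ out=∅

live-out(n4) = ["w", "y"]

Answer: ["w", "y"]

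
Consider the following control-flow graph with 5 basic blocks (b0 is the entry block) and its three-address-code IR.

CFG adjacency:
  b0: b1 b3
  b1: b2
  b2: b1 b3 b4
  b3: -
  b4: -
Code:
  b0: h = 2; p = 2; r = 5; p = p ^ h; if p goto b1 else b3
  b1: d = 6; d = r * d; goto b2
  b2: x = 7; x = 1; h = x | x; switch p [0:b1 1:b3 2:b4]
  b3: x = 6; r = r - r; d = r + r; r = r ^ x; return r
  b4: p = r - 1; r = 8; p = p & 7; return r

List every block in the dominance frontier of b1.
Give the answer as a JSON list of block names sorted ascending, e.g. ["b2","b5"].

Answer: ["b1", "b3"]

Derivation:
idom tree: b1←b0 b2←b1 b3←b0 b4←b2
Dom∩ at merges:
  b1: preds {b0,b2}: {b0} ∩ {b0,b1,b2} = {b0}; idom=b0
  b3: preds {b0,b2}: {b0} ∩ {b0,b1,b2} = {b0}; idom=b0

Frontier:
  join b1 pred b0: · stop@b0
  join b1 pred b2: b2→b1 stop@b0
  join b3 pred b0: · stop@b0
  join b3 pred b2: b2→b1 stop@b0
  b0 → ∅
  b1 → {b1,b3}
  b2 → {b1,b3}
  b3 → ∅
  b4 → ∅

DF(b1) = ["b1", "b3"]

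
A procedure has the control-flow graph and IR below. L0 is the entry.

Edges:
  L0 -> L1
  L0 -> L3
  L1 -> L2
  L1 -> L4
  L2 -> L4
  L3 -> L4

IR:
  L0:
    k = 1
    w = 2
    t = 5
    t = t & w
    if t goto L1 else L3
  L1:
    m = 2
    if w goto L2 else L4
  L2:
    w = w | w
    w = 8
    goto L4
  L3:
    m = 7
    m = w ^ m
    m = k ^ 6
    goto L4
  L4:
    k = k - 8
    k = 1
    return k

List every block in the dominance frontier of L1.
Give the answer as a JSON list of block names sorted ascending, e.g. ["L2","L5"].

Answer: ["L4"]

Working:
idom tree: L1←L0 L2←L1 L3←L0 L4←L0
Dom∩ at merges:
  L4: preds {L1,L2,L3}: {L0,L1} ∩ {L0,L1,L2} ∩ {L0,L3} = {L0}; idom=L0

DF derivation:
  L4←L1: walk L1 to L0
  L4←L2: walk L2→L1 to L0
  L4←L3: walk L3 to L0
  L0 → ∅
  L1 → {L4}
  L2 → {L4}
  L3 → {L4}
  L4 → ∅

DF(L1) = ["L4"]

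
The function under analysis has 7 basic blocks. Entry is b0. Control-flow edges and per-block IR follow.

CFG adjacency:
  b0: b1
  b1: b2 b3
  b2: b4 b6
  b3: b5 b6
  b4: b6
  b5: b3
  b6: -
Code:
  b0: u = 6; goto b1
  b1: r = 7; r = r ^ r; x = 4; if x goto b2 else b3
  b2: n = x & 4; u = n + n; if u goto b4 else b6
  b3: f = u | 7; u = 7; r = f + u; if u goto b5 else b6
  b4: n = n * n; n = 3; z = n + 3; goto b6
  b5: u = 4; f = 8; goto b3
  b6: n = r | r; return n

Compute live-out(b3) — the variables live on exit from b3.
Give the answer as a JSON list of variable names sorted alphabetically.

Per-block:
  b0: def={u} ue=∅
  b1: def={r,x} ue=∅
  b2: def={n,u} ue={x}
  b3: def={f,r,u} ue={u}
  b4: def={n,z} ue={n}
  b5: def={f,u} ue=∅
  b6: def={n} ue={r}

Liveness:
  live b0: ∅→{u}
  live b1: {u}→{r,u,x}
  live b2: {r,x}→{n,r}
  live b3: {u}→{r}
  live b4: {n,r}→{r}
  live b5: ∅→{u}
  live b6: {r}→∅

live-out(b3) = ["r"]

Answer: ["r"]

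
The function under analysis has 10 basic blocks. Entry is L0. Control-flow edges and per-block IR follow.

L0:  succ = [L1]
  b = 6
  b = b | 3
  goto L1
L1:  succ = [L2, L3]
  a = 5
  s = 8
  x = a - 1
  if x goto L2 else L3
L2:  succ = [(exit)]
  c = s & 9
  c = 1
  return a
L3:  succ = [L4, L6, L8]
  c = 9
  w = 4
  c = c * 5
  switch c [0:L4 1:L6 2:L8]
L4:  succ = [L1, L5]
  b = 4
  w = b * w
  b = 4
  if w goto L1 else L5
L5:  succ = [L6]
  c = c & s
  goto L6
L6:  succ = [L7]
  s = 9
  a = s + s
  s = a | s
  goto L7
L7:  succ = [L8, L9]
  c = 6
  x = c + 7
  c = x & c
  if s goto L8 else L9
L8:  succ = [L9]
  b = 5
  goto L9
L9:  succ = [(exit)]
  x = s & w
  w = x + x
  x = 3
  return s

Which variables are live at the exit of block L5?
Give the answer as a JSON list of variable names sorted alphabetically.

Block summaries:
  L0: {b} / ∅
  L1: {a,s,x} / ∅
  L2: {c} / {a,s}
  L3: {c,w} / ∅
  L4: {b,w} / {w}
  L5: {c} / {c,s}
  L6: {a,s} / ∅
  L7: {c,x} / {s}
  L8: {b} / ∅
  L9: {w,x} / {s,w}

Backward fixpoint:
  L0 li=∅ lo=∅
  L1 li=∅ lo={a,s}
  L2 li={a,s} lo=∅
  L3 li={s} lo={c,s,w}
  L4 li={c,s,w} lo={c,s,w}
  L5 li={c,s,w} lo={w}
  L6 li={w} lo={s,w}
  L7 li={s,w} lo={s,w}
  L8 li={s,w} lo={s,w}
  L9 li={s,w} lo=∅

live-out(L5) = ["w"]

Answer: ["w"]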